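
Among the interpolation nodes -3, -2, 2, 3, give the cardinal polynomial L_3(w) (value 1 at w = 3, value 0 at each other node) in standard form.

L_3(w) = (w + 3)(w + 2)(w - 2) / [(6)·(5)·(1)]
       = (w^3 + 3w^2 - 4w - 12) / (30)

L_3(w) = (1/30)w^3 + (1/10)w^2 - (2/15)w - 2/5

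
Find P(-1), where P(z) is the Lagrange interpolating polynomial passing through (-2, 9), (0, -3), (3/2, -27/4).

2

Evaluate each Lagrange basis at z = -1:
L_0(-1) = (-1)·(-5/2)/[(-2)·(-7/2)] = 5/14
L_1(-1) = (1)·(-5/2)/[(2)·(-3/2)] = 5/6
L_2(-1) = (1)·(-1)/[(7/2)·(3/2)] = -4/21
Sum: 9·(5/14) + (-3)·(5/6) + (-27/4)·(-4/21) = 2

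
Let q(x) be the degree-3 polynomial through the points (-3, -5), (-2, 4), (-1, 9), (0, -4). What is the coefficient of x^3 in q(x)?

Build the Lagrange basis polynomials:
L_0(x) = (x + 2)(x + 1)x / [-6] = -(1/6)x^3 - (1/2)x^2 - (1/3)x
L_1(x) = (x + 3)(x + 1)x / [2] = (1/2)x^3 + 2x^2 + (3/2)x
L_2(x) = (x + 3)(x + 2)x / [-2] = -(1/2)x^3 - (5/2)x^2 - 3x
L_3(x) = (x + 3)(x + 2)(x + 1) / [6] = (1/6)x^3 + x^2 + (11/6)x + 1
q(x) = (-5)·L_0 + 4·L_1 + 9·L_2 + (-4)·L_3
Only the coefficient of x^3 is needed; take it from each L_i and combine:
(-5)·(-1/6) + 4·(1/2) + 9·(-1/2) + (-4)·(1/6) = -7/3

-7/3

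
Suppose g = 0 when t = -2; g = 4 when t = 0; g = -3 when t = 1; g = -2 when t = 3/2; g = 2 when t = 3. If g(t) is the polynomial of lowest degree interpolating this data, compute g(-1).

Evaluate each Lagrange basis at t = -1:
L_0(-1) = (-1)·(-2)·(-5/2)·(-4)/[(-2)·(-3)·(-7/2)·(-5)] = 4/21
L_1(-1) = (1)·(-2)·(-5/2)·(-4)/[(2)·(-1)·(-3/2)·(-3)] = 20/9
L_2(-1) = (1)·(-1)·(-5/2)·(-4)/[(3)·(1)·(-1/2)·(-2)] = -10/3
L_3(-1) = (1)·(-1)·(-2)·(-4)/[(7/2)·(3/2)·(1/2)·(-3/2)] = 128/63
L_4(-1) = (1)·(-1)·(-2)·(-5/2)/[(5)·(3)·(2)·(3/2)] = -1/9
Sum: 0 + 4·(20/9) + (-3)·(-10/3) + (-2)·(128/63) + 2·(-1/9) = 920/63

920/63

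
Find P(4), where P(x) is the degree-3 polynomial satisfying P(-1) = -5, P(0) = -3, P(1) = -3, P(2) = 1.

45

Using Newton's divided-difference form:
P[-1,0] = (-3 - (-5)) / (0 - (-1)) = 2
P[0,1] = (-3 - (-3)) / (1 - 0) = 0
P[1,2] = (1 - (-3)) / (2 - 1) = 4
P[-1,0,1] = (0 - 2) / (1 - (-1)) = -1
P[0,1,2] = (4 - 0) / (2 - 0) = 2
P[-1,0,1,2] = (2 - (-1)) / (2 - (-1)) = 1
P(4) = -5 + 2·(5) + (-1)·(5)·(4) + 1·(5)·(4)·(3) = 45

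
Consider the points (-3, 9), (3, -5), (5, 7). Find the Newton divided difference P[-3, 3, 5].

25/24

P[-3,3] = (-5 - 9) / (3 - (-3)) = -7/3
P[3,5] = (7 - (-5)) / (5 - 3) = 6
P[-3,3,5] = (6 - (-7/3)) / (5 - (-3)) = 25/24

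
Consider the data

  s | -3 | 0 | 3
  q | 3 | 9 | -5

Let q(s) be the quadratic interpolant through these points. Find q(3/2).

Evaluate each Lagrange basis at s = 3/2:
L_0(3/2) = (3/2)·(-3/2)/[(-3)·(-6)] = -1/8
L_1(3/2) = (9/2)·(-3/2)/[(3)·(-3)] = 3/4
L_2(3/2) = (9/2)·(3/2)/[(6)·(3)] = 3/8
Sum: 3·(-1/8) + 9·(3/4) + (-5)·(3/8) = 9/2

9/2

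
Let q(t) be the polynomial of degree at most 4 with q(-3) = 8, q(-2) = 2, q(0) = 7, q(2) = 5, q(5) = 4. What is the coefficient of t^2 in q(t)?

-369/280

Build the Lagrange basis polynomials:
L_0(t) = (t + 2)t(t - 2)(t - 5) / [120] = (1/120)t^4 - (1/24)t^3 - (1/30)t^2 + (1/6)t
L_1(t) = (t + 3)t(t - 2)(t - 5) / [-56] = -(1/56)t^4 + (1/14)t^3 + (11/56)t^2 - (15/28)t
L_2(t) = (t + 3)(t + 2)(t - 2)(t - 5) / [60] = (1/60)t^4 - (1/30)t^3 - (19/60)t^2 + (2/15)t + 1
L_3(t) = (t + 3)(t + 2)t(t - 5) / [-120] = -(1/120)t^4 + (19/120)t^2 + (1/4)t
L_4(t) = (t + 3)(t + 2)t(t - 2) / [840] = (1/840)t^4 + (1/280)t^3 - (1/210)t^2 - (1/70)t
q(t) = 8·L_0 + 2·L_1 + 7·L_2 + 5·L_3 + 4·L_4
Only the coefficient of t^2 is needed; take it from each L_i and combine:
8·(-1/30) + 2·(11/56) + 7·(-19/60) + 5·(19/120) + 4·(-1/210) = -369/280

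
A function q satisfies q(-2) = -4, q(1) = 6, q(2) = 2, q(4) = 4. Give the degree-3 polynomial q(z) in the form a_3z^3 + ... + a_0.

L_0(z) = (z - 1)(z - 2)(z - 4) / [-72] = -(1/72)z^3 + (7/72)z^2 - (7/36)z + 1/9
L_1(z) = (z + 2)(z - 2)(z - 4) / [9] = (1/9)z^3 - (4/9)z^2 - (4/9)z + 16/9
L_2(z) = (z + 2)(z - 1)(z - 4) / [-8] = -(1/8)z^3 + (3/8)z^2 + (3/4)z - 1
L_3(z) = (z + 2)(z - 1)(z - 2) / [36] = (1/36)z^3 - (1/36)z^2 - (1/9)z + 1/9
q(z) = (-4)·L_0 + 6·L_1 + 2·L_2 + 4·L_3
  (-4)·L_0(z) = (1/18)z^3 - (7/18)z^2 + (7/9)z - 4/9
  6·L_1(z) = (2/3)z^3 - (8/3)z^2 - (8/3)z + 32/3
  2·L_2(z) = -(1/4)z^3 + (3/4)z^2 + (3/2)z - 2
  4·L_3(z) = (1/9)z^3 - (1/9)z^2 - (4/9)z + 4/9
Adding term by term: (7/12)z^3 - (29/12)z^2 - (5/6)z + 26/3

q(z) = (7/12)z^3 - (29/12)z^2 - (5/6)z + 26/3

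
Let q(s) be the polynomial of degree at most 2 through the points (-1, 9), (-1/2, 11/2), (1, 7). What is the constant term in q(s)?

4

L_0(s) = (s + 1/2)(s - 1) / [1] = s^2 - (1/2)s - 1/2
L_1(s) = (s + 1)(s - 1) / [-3/4] = -(4/3)s^2 + 4/3
L_2(s) = (s + 1)(s + 1/2) / [3] = (1/3)s^2 + (1/2)s + 1/6
q(s) = 9·L_0 + (11/2)·L_1 + 7·L_2
Only the constant term is needed; take it from each L_i and combine:
9·(-1/2) + (11/2)·(4/3) + 7·(1/6) = 4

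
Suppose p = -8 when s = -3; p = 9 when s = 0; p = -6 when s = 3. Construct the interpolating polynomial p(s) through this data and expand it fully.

p(s) = -(16/9)s^2 + (1/3)s + 9

Newton's divided differences:
p[-3,0] = (9 - (-8)) / (0 - (-3)) = 17/3
p[0,3] = (-6 - 9) / (3 - 0) = -5
p[-3,0,3] = (-5 - 17/3) / (3 - (-3)) = -16/9
p(s) = -8 + (17/3)·(s + 3) + (-16/9)·(s + 3)s
Expanding: p(s) = -(16/9)s^2 + (1/3)s + 9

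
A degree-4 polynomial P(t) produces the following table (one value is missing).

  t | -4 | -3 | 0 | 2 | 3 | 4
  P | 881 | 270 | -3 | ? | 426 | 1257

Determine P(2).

95

The 5 known values determine P uniquely (degree ≤ 4).
Evaluate each Lagrange basis at t = 2:
L_0(2) = (5)·(2)·(-1)·(-2)/[(-1)·(-4)·(-7)·(-8)] = 5/56
L_1(2) = (6)·(2)·(-1)·(-2)/[(1)·(-3)·(-6)·(-7)] = -4/21
L_2(2) = (6)·(5)·(-1)·(-2)/[(4)·(3)·(-3)·(-4)] = 5/12
L_3(2) = (6)·(5)·(2)·(-2)/[(7)·(6)·(3)·(-1)] = 20/21
L_4(2) = (6)·(5)·(2)·(-1)/[(8)·(7)·(4)·(1)] = -15/56
Sum: 881·(5/56) + 270·(-4/21) + (-3)·(5/12) + 426·(20/21) + 1257·(-15/56) = 95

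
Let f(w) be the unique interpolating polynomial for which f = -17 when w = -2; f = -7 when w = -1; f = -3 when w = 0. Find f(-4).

-55

Evaluate each Lagrange basis at w = -4:
L_0(-4) = (-3)·(-4)/[(-1)·(-2)] = 6
L_1(-4) = (-2)·(-4)/[(1)·(-1)] = -8
L_2(-4) = (-2)·(-3)/[(2)·(1)] = 3
Sum: (-17)·(6) + (-7)·(-8) + (-3)·(3) = -55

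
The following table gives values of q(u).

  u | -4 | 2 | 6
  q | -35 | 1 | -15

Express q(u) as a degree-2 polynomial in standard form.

q(u) = -u^2 + 4u - 3

Build the Lagrange basis polynomials:
L_0(u) = (u - 2)(u - 6) / [60] = (1/60)u^2 - (2/15)u + 1/5
L_1(u) = (u + 4)(u - 6) / [-24] = -(1/24)u^2 + (1/12)u + 1
L_2(u) = (u + 4)(u - 2) / [40] = (1/40)u^2 + (1/20)u - 1/5
q(u) = (-35)·L_0 + 1·L_1 + (-15)·L_2
  (-35)·L_0(u) = -(7/12)u^2 + (14/3)u - 7
  1·L_1(u) = -(1/24)u^2 + (1/12)u + 1
  (-15)·L_2(u) = -(3/8)u^2 - (3/4)u + 3
Adding term by term: -u^2 + 4u - 3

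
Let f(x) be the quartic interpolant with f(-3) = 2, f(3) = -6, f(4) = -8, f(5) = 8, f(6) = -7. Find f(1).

Using Newton's divided-difference form:
f[-3,3] = (-6 - 2) / (3 - (-3)) = -4/3
f[3,4] = (-8 - (-6)) / (4 - 3) = -2
f[4,5] = (8 - (-8)) / (5 - 4) = 16
f[5,6] = (-7 - 8) / (6 - 5) = -15
f[-3,3,4] = (-2 - (-4/3)) / (4 - (-3)) = -2/21
f[3,4,5] = (16 - (-2)) / (5 - 3) = 9
f[4,5,6] = (-15 - 16) / (6 - 4) = -31/2
f[-3,3,4,5] = (9 - (-2/21)) / (5 - (-3)) = 191/168
f[3,4,5,6] = (-31/2 - 9) / (6 - 3) = -49/6
f[-3,3,4,5,6] = (-49/6 - 191/168) / (6 - (-3)) = -521/504
f(1) = 2 + (-4/3)·(4) + (-2/21)·(4)·(-2) + (191/168)·(4)·(-2)·(-3) + (-521/504)·(4)·(-2)·(-3)·(-4) = 2603/21

2603/21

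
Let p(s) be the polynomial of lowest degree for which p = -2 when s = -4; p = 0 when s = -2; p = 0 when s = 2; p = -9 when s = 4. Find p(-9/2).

-1625/768

Using Newton's divided-difference form:
p[-4,-2] = (0 - (-2)) / (-2 - (-4)) = 1
p[-2,2] = (0 - 0) / (2 - (-2)) = 0
p[2,4] = (-9 - 0) / (4 - 2) = -9/2
p[-4,-2,2] = (0 - 1) / (2 - (-4)) = -1/6
p[-2,2,4] = (-9/2 - 0) / (4 - (-2)) = -3/4
p[-4,-2,2,4] = (-3/4 - (-1/6)) / (4 - (-4)) = -7/96
p(-9/2) = -2 + 1·(-1/2) + (-1/6)·(-1/2)·(-5/2) + (-7/96)·(-1/2)·(-5/2)·(-13/2) = -1625/768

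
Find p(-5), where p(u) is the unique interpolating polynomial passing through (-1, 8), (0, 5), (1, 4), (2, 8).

-20

L_0(-5) = (-5)·(-6)·(-7)/[(-1)·(-2)·(-3)] = 35
L_1(-5) = (-4)·(-6)·(-7)/[(1)·(-1)·(-2)] = -84
L_2(-5) = (-4)·(-5)·(-7)/[(2)·(1)·(-1)] = 70
L_3(-5) = (-4)·(-5)·(-6)/[(3)·(2)·(1)] = -20
Sum: 8·(35) + 5·(-84) + 4·(70) + 8·(-20) = -20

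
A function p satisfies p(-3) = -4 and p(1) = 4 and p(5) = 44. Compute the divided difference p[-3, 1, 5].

1

p[-3,1] = (4 - (-4)) / (1 - (-3)) = 2
p[1,5] = (44 - 4) / (5 - 1) = 10
p[-3,1,5] = (10 - 2) / (5 - (-3)) = 1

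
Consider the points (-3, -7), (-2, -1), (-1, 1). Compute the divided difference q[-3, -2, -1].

q[-3,-2] = (-1 - (-7)) / (-2 - (-3)) = 6
q[-2,-1] = (1 - (-1)) / (-1 - (-2)) = 2
q[-3,-2,-1] = (2 - 6) / (-1 - (-3)) = -2

-2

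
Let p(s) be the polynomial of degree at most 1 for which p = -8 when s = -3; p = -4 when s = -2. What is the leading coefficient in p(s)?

4

The leading coefficient equals the top divided difference p[-3,-2].
p[-3,-2] = (-4 - (-8)) / (-2 - (-3)) = 4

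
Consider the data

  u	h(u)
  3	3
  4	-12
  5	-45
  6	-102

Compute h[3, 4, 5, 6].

-1

h[3,4] = (-12 - 3) / (4 - 3) = -15
h[4,5] = (-45 - (-12)) / (5 - 4) = -33
h[5,6] = (-102 - (-45)) / (6 - 5) = -57
h[3,4,5] = (-33 - (-15)) / (5 - 3) = -9
h[4,5,6] = (-57 - (-33)) / (6 - 4) = -12
h[3,4,5,6] = (-12 - (-9)) / (6 - 3) = -1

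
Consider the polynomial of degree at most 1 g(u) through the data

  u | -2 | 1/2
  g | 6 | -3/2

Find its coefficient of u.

-3

The leading coefficient equals the top divided difference g[-2,1/2].
g[-2,1/2] = (-3/2 - 6) / (1/2 - (-2)) = -3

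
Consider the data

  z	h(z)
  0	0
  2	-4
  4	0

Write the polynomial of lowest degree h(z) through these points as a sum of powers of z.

h(z) = z^2 - 4z

L_0(z) = (z - 2)(z - 4) / [8] = (1/8)z^2 - (3/4)z + 1
L_1(z) = z(z - 4) / [-4] = -(1/4)z^2 + z
L_2(z) = z(z - 2) / [8] = (1/8)z^2 - (1/4)z
h(z) = 0·L_0 + (-4)·L_1 + 0·L_2
  0·L_0(z) = 0
  (-4)·L_1(z) = z^2 - 4z
  0·L_2(z) = 0
Adding term by term: z^2 - 4z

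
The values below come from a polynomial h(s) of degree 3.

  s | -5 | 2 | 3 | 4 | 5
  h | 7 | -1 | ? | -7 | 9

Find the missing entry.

-2843/315

The 4 known values determine h uniquely (degree ≤ 3).
Evaluate each Lagrange basis at s = 3:
L_0(3) = (1)·(-1)·(-2)/[(-7)·(-9)·(-10)] = -1/315
L_1(3) = (8)·(-1)·(-2)/[(7)·(-2)·(-3)] = 8/21
L_2(3) = (8)·(1)·(-2)/[(9)·(2)·(-1)] = 8/9
L_3(3) = (8)·(1)·(-1)/[(10)·(3)·(1)] = -4/15
Sum: 7·(-1/315) + (-1)·(8/21) + (-7)·(8/9) + 9·(-4/15) = -2843/315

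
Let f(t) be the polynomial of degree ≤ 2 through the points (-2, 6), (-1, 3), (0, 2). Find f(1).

3

Evaluate each Lagrange basis at t = 1:
L_0(1) = (2)·(1)/[(-1)·(-2)] = 1
L_1(1) = (3)·(1)/[(1)·(-1)] = -3
L_2(1) = (3)·(2)/[(2)·(1)] = 3
Sum: 6·(1) + 3·(-3) + 2·(3) = 3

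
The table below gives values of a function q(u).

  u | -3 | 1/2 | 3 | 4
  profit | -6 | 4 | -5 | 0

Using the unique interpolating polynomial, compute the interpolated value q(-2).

41/7

Using Newton's divided-difference form:
q[-3,1/2] = (4 - (-6)) / (1/2 - (-3)) = 20/7
q[1/2,3] = (-5 - 4) / (3 - 1/2) = -18/5
q[3,4] = (0 - (-5)) / (4 - 3) = 5
q[-3,1/2,3] = (-18/5 - 20/7) / (3 - (-3)) = -113/105
q[1/2,3,4] = (5 - (-18/5)) / (4 - 1/2) = 86/35
q[-3,1/2,3,4] = (86/35 - (-113/105)) / (4 - (-3)) = 53/105
q(-2) = -6 + (20/7)·(1) + (-113/105)·(1)·(-5/2) + (53/105)·(1)·(-5/2)·(-5) = 41/7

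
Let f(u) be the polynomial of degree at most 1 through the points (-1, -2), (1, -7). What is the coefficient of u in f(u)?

Build the Lagrange basis polynomials:
L_0(u) = (u - 1) / [-2] = -(1/2)u + 1/2
L_1(u) = (u + 1) / [2] = (1/2)u + 1/2
f(u) = (-2)·L_0 + (-7)·L_1
Only the coefficient of u is needed; take it from each L_i and combine:
(-2)·(-1/2) + (-7)·(1/2) = -5/2

-5/2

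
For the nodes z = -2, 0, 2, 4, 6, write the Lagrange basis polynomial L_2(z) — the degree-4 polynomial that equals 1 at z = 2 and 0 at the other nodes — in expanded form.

L_2(z) = (z + 2)z(z - 4)(z - 6) / [(4)·(2)·(-2)·(-4)]
       = (z^4 - 8z^3 + 4z^2 + 48z) / (64)

L_2(z) = (1/64)z^4 - (1/8)z^3 + (1/16)z^2 + (3/4)z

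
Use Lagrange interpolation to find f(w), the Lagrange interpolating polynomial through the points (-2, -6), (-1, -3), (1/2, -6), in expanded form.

f(w) = -2w^2 - 3w - 4

L_0(w) = (w + 1)(w - 1/2) / [5/2] = (2/5)w^2 + (1/5)w - 1/5
L_1(w) = (w + 2)(w - 1/2) / [-3/2] = -(2/3)w^2 - w + 2/3
L_2(w) = (w + 2)(w + 1) / [15/4] = (4/15)w^2 + (4/5)w + 8/15
f(w) = (-6)·L_0 + (-3)·L_1 + (-6)·L_2
  (-6)·L_0(w) = -(12/5)w^2 - (6/5)w + 6/5
  (-3)·L_1(w) = 2w^2 + 3w - 2
  (-6)·L_2(w) = -(8/5)w^2 - (24/5)w - 16/5
Adding term by term: -2w^2 - 3w - 4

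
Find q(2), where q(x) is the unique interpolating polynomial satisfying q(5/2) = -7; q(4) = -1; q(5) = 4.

-43/5

L_0(2) = (-2)·(-3)/[(-3/2)·(-5/2)] = 8/5
L_1(2) = (-1/2)·(-3)/[(3/2)·(-1)] = -1
L_2(2) = (-1/2)·(-2)/[(5/2)·(1)] = 2/5
Sum: (-7)·(8/5) + (-1)·(-1) + 4·(2/5) = -43/5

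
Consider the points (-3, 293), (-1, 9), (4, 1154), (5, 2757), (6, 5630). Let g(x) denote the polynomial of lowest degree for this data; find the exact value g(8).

17442

Evaluate each Lagrange basis at x = 8:
L_0(8) = (9)·(4)·(3)·(2)/[(-2)·(-7)·(-8)·(-9)] = 3/14
L_1(8) = (11)·(4)·(3)·(2)/[(2)·(-5)·(-6)·(-7)] = -22/35
L_2(8) = (11)·(9)·(3)·(2)/[(7)·(5)·(-1)·(-2)] = 297/35
L_3(8) = (11)·(9)·(4)·(2)/[(8)·(6)·(1)·(-1)] = -33/2
L_4(8) = (11)·(9)·(4)·(3)/[(9)·(7)·(2)·(1)] = 66/7
Sum: 293·(3/14) + 9·(-22/35) + 1154·(297/35) + 2757·(-33/2) + 5630·(66/7) = 17442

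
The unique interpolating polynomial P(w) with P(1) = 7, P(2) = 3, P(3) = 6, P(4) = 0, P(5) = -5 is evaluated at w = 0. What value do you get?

Using Newton's divided-difference form:
P[1,2] = (3 - 7) / (2 - 1) = -4
P[2,3] = (6 - 3) / (3 - 2) = 3
P[3,4] = (0 - 6) / (4 - 3) = -6
P[4,5] = (-5 - 0) / (5 - 4) = -5
P[1,2,3] = (3 - (-4)) / (3 - 1) = 7/2
P[2,3,4] = (-6 - 3) / (4 - 2) = -9/2
P[3,4,5] = (-5 - (-6)) / (5 - 3) = 1/2
P[1,2,3,4] = (-9/2 - 7/2) / (4 - 1) = -8/3
P[2,3,4,5] = (1/2 - (-9/2)) / (5 - 2) = 5/3
P[1,2,3,4,5] = (5/3 - (-8/3)) / (5 - 1) = 13/12
P(0) = 7 + (-4)·(-1) + (7/2)·(-1)·(-2) + (-8/3)·(-1)·(-2)·(-3) + (13/12)·(-1)·(-2)·(-3)·(-4) = 60

60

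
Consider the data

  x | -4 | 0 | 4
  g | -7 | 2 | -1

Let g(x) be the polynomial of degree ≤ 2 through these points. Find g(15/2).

Using Newton's divided-difference form:
g[-4,0] = (2 - (-7)) / (0 - (-4)) = 9/4
g[0,4] = (-1 - 2) / (4 - 0) = -3/4
g[-4,0,4] = (-3/4 - 9/4) / (4 - (-4)) = -3/8
g(15/2) = -7 + (9/4)·(23/2) + (-3/8)·(23/2)·(15/2) = -431/32

-431/32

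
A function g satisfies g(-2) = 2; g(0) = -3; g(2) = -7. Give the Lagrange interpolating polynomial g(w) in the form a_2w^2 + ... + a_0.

g(w) = (1/8)w^2 - (9/4)w - 3

L_0(w) = w(w - 2) / [8] = (1/8)w^2 - (1/4)w
L_1(w) = (w + 2)(w - 2) / [-4] = -(1/4)w^2 + 1
L_2(w) = (w + 2)w / [8] = (1/8)w^2 + (1/4)w
g(w) = 2·L_0 + (-3)·L_1 + (-7)·L_2
  2·L_0(w) = (1/4)w^2 - (1/2)w
  (-3)·L_1(w) = (3/4)w^2 - 3
  (-7)·L_2(w) = -(7/8)w^2 - (7/4)w
Adding term by term: (1/8)w^2 - (9/4)w - 3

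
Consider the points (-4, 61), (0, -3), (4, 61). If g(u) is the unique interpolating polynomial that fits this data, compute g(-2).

13

Evaluate each Lagrange basis at u = -2:
L_0(-2) = (-2)·(-6)/[(-4)·(-8)] = 3/8
L_1(-2) = (2)·(-6)/[(4)·(-4)] = 3/4
L_2(-2) = (2)·(-2)/[(8)·(4)] = -1/8
Sum: 61·(3/8) + (-3)·(3/4) + 61·(-1/8) = 13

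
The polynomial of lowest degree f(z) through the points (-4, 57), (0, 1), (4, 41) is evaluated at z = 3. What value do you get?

22

Evaluate each Lagrange basis at z = 3:
L_0(3) = (3)·(-1)/[(-4)·(-8)] = -3/32
L_1(3) = (7)·(-1)/[(4)·(-4)] = 7/16
L_2(3) = (7)·(3)/[(8)·(4)] = 21/32
Sum: 57·(-3/32) + 1·(7/16) + 41·(21/32) = 22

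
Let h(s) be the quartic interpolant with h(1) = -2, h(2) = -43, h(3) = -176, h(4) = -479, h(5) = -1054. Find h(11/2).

-23711/16

Evaluate each Lagrange basis at s = 11/2:
L_0(11/2) = (7/2)·(5/2)·(3/2)·(1/2)/[(-1)·(-2)·(-3)·(-4)] = 35/128
L_1(11/2) = (9/2)·(5/2)·(3/2)·(1/2)/[(1)·(-1)·(-2)·(-3)] = -45/32
L_2(11/2) = (9/2)·(7/2)·(3/2)·(1/2)/[(2)·(1)·(-1)·(-2)] = 189/64
L_3(11/2) = (9/2)·(7/2)·(5/2)·(1/2)/[(3)·(2)·(1)·(-1)] = -105/32
L_4(11/2) = (9/2)·(7/2)·(5/2)·(3/2)/[(4)·(3)·(2)·(1)] = 315/128
Sum: (-2)·(35/128) + (-43)·(-45/32) + (-176)·(189/64) + (-479)·(-105/32) + (-1054)·(315/128) = -23711/16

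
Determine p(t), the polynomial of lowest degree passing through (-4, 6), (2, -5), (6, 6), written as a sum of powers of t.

Newton's divided differences:
p[-4,2] = (-5 - 6) / (2 - (-4)) = -11/6
p[2,6] = (6 - (-5)) / (6 - 2) = 11/4
p[-4,2,6] = (11/4 - (-11/6)) / (6 - (-4)) = 11/24
p(t) = 6 + (-11/6)·(t + 4) + (11/24)·(t + 4)(t - 2)
Expanding: p(t) = (11/24)t^2 - (11/12)t - 5

p(t) = (11/24)t^2 - (11/12)t - 5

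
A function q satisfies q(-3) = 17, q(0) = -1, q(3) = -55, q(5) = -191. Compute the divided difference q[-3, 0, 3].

q[-3,0] = (-1 - 17) / (0 - (-3)) = -6
q[0,3] = (-55 - (-1)) / (3 - 0) = -18
q[-3,0,3] = (-18 - (-6)) / (3 - (-3)) = -2

-2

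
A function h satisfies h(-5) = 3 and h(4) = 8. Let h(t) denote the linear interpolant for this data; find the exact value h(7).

29/3

Evaluate each Lagrange basis at t = 7:
L_0(7) = (3)/[(-9)] = -1/3
L_1(7) = (12)/[(9)] = 4/3
Sum: 3·(-1/3) + 8·(4/3) = 29/3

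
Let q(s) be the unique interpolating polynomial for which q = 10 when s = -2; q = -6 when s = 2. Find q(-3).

L_0(-3) = (-5)/[(-4)] = 5/4
L_1(-3) = (-1)/[(4)] = -1/4
Sum: 10·(5/4) + (-6)·(-1/4) = 14

14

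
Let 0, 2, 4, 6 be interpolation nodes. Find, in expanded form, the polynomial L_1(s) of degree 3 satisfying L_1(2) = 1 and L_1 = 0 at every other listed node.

L_1(s) = s(s - 4)(s - 6) / [(2)·(-2)·(-4)]
       = (s^3 - 10s^2 + 24s) / (16)

L_1(s) = (1/16)s^3 - (5/8)s^2 + (3/2)s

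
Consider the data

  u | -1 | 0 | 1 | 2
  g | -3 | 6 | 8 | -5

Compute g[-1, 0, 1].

-7/2

g[-1,0] = (6 - (-3)) / (0 - (-1)) = 9
g[0,1] = (8 - 6) / (1 - 0) = 2
g[-1,0,1] = (2 - 9) / (1 - (-1)) = -7/2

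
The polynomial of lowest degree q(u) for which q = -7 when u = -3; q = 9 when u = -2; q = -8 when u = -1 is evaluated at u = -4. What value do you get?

-56

Using Newton's divided-difference form:
q[-3,-2] = (9 - (-7)) / (-2 - (-3)) = 16
q[-2,-1] = (-8 - 9) / (-1 - (-2)) = -17
q[-3,-2,-1] = (-17 - 16) / (-1 - (-3)) = -33/2
q(-4) = -7 + 16·(-1) + (-33/2)·(-1)·(-2) = -56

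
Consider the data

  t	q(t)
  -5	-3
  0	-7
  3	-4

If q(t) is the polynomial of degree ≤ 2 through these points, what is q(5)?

1/4

Using Newton's divided-difference form:
q[-5,0] = (-7 - (-3)) / (0 - (-5)) = -4/5
q[0,3] = (-4 - (-7)) / (3 - 0) = 1
q[-5,0,3] = (1 - (-4/5)) / (3 - (-5)) = 9/40
q(5) = -3 + (-4/5)·(10) + (9/40)·(10)·(5) = 1/4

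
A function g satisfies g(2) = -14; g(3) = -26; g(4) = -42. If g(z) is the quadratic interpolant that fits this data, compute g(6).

Using Newton's divided-difference form:
g[2,3] = (-26 - (-14)) / (3 - 2) = -12
g[3,4] = (-42 - (-26)) / (4 - 3) = -16
g[2,3,4] = (-16 - (-12)) / (4 - 2) = -2
g(6) = -14 + (-12)·(4) + (-2)·(4)·(3) = -86

-86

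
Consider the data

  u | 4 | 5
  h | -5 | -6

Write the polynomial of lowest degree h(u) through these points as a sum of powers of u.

Build the Lagrange basis polynomials:
L_0(u) = (u - 5) / [-1] = -u + 5
L_1(u) = (u - 4) / [1] = u - 4
h(u) = (-5)·L_0 + (-6)·L_1
  (-5)·L_0(u) = 5u - 25
  (-6)·L_1(u) = -6u + 24
Adding term by term: -u - 1

h(u) = -u - 1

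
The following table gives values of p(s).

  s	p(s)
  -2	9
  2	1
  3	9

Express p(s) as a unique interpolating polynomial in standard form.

p(s) = 2s^2 - 2s - 3

Build the Lagrange basis polynomials:
L_0(s) = (s - 2)(s - 3) / [20] = (1/20)s^2 - (1/4)s + 3/10
L_1(s) = (s + 2)(s - 3) / [-4] = -(1/4)s^2 + (1/4)s + 3/2
L_2(s) = (s + 2)(s - 2) / [5] = (1/5)s^2 - 4/5
p(s) = 9·L_0 + 1·L_1 + 9·L_2
  9·L_0(s) = (9/20)s^2 - (9/4)s + 27/10
  1·L_1(s) = -(1/4)s^2 + (1/4)s + 3/2
  9·L_2(s) = (9/5)s^2 - 36/5
Adding term by term: 2s^2 - 2s - 3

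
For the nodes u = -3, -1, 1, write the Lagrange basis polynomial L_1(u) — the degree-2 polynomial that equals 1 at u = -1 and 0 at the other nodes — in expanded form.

L_1(u) = -(1/4)u^2 - (1/2)u + 3/4

L_1(u) = (u + 3)(u - 1) / [(2)·(-2)]
       = (u^2 + 2u - 3) / (-4)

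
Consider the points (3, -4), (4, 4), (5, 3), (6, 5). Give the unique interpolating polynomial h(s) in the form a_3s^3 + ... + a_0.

h(s) = 2s^3 - (57/2)s^2 + (267/2)s - 202

Newton's divided differences:
h[3,4] = (4 - (-4)) / (4 - 3) = 8
h[4,5] = (3 - 4) / (5 - 4) = -1
h[5,6] = (5 - 3) / (6 - 5) = 2
h[3,4,5] = (-1 - 8) / (5 - 3) = -9/2
h[4,5,6] = (2 - (-1)) / (6 - 4) = 3/2
h[3,4,5,6] = (3/2 - (-9/2)) / (6 - 3) = 2
h(s) = -4 + 8·(s - 3) + (-9/2)·(s - 3)(s - 4) + 2·(s - 3)(s - 4)(s - 5)
Expanding: h(s) = 2s^3 - (57/2)s^2 + (267/2)s - 202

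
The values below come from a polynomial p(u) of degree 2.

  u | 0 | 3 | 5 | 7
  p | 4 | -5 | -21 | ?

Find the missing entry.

The 3 known values determine p uniquely (degree ≤ 2).
L_0(7) = (4)·(2)/[(-3)·(-5)] = 8/15
L_1(7) = (7)·(2)/[(3)·(-2)] = -7/3
L_2(7) = (7)·(4)/[(5)·(2)] = 14/5
Sum: 4·(8/15) + (-5)·(-7/3) + (-21)·(14/5) = -45

-45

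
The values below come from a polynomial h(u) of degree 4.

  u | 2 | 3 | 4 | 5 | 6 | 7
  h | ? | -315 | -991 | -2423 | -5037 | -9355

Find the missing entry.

The 5 known values determine h uniquely (degree ≤ 4).
L_0(2) = (-2)·(-3)·(-4)·(-5)/[(-1)·(-2)·(-3)·(-4)] = 5
L_1(2) = (-1)·(-3)·(-4)·(-5)/[(1)·(-1)·(-2)·(-3)] = -10
L_2(2) = (-1)·(-2)·(-4)·(-5)/[(2)·(1)·(-1)·(-2)] = 10
L_3(2) = (-1)·(-2)·(-3)·(-5)/[(3)·(2)·(1)·(-1)] = -5
L_4(2) = (-1)·(-2)·(-3)·(-4)/[(4)·(3)·(2)·(1)] = 1
Sum: (-315)·(5) + (-991)·(-10) + (-2423)·(10) + (-5037)·(-5) + (-9355)·(1) = -65

-65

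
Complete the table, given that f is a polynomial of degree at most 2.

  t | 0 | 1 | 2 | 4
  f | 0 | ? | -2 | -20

The 3 known values determine f uniquely (degree ≤ 2).
Evaluate each Lagrange basis at t = 1:
L_0(1) = (-1)·(-3)/[(-2)·(-4)] = 3/8
L_1(1) = (1)·(-3)/[(2)·(-2)] = 3/4
L_2(1) = (1)·(-1)/[(4)·(2)] = -1/8
Sum: 0 + (-2)·(3/4) + (-20)·(-1/8) = 1

1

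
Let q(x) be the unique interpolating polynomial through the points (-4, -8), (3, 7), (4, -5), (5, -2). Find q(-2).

Evaluate each Lagrange basis at x = -2:
L_0(-2) = (-5)·(-6)·(-7)/[(-7)·(-8)·(-9)] = 5/12
L_1(-2) = (2)·(-6)·(-7)/[(7)·(-1)·(-2)] = 6
L_2(-2) = (2)·(-5)·(-7)/[(8)·(1)·(-1)] = -35/4
L_3(-2) = (2)·(-5)·(-6)/[(9)·(2)·(1)] = 10/3
Sum: (-8)·(5/12) + 7·(6) + (-5)·(-35/4) + (-2)·(10/3) = 303/4

303/4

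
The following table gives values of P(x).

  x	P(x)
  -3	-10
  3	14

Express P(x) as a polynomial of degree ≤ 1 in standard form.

Build the Lagrange basis polynomials:
L_0(x) = (x - 3) / [-6] = -(1/6)x + 1/2
L_1(x) = (x + 3) / [6] = (1/6)x + 1/2
P(x) = (-10)·L_0 + 14·L_1
  (-10)·L_0(x) = (5/3)x - 5
  14·L_1(x) = (7/3)x + 7
Adding term by term: 4x + 2

P(x) = 4x + 2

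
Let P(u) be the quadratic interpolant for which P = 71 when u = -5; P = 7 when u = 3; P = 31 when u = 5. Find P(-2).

17

Using Newton's divided-difference form:
P[-5,3] = (7 - 71) / (3 - (-5)) = -8
P[3,5] = (31 - 7) / (5 - 3) = 12
P[-5,3,5] = (12 - (-8)) / (5 - (-5)) = 2
P(-2) = 71 + (-8)·(3) + 2·(3)·(-5) = 17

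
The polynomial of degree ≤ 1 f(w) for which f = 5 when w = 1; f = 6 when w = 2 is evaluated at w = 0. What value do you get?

4

Evaluate each Lagrange basis at w = 0:
L_0(0) = (-2)/[(-1)] = 2
L_1(0) = (-1)/[(1)] = -1
Sum: 5·(2) + 6·(-1) = 4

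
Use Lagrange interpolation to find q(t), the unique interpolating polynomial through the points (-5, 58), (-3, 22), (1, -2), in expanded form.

Build the Lagrange basis polynomials:
L_0(t) = (t + 3)(t - 1) / [12] = (1/12)t^2 + (1/6)t - 1/4
L_1(t) = (t + 5)(t - 1) / [-8] = -(1/8)t^2 - (1/2)t + 5/8
L_2(t) = (t + 5)(t + 3) / [24] = (1/24)t^2 + (1/3)t + 5/8
q(t) = 58·L_0 + 22·L_1 + (-2)·L_2
  58·L_0(t) = (29/6)t^2 + (29/3)t - 29/2
  22·L_1(t) = -(11/4)t^2 - 11t + 55/4
  (-2)·L_2(t) = -(1/12)t^2 - (2/3)t - 5/4
Adding term by term: 2t^2 - 2t - 2

q(t) = 2t^2 - 2t - 2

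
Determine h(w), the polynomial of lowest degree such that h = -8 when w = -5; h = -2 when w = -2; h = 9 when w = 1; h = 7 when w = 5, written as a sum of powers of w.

h(w) = -(11/126)w^3 - (31/126)w^2 + (232/63)w + 356/63

Newton's divided differences:
h[-5,-2] = (-2 - (-8)) / (-2 - (-5)) = 2
h[-2,1] = (9 - (-2)) / (1 - (-2)) = 11/3
h[1,5] = (7 - 9) / (5 - 1) = -1/2
h[-5,-2,1] = (11/3 - 2) / (1 - (-5)) = 5/18
h[-2,1,5] = (-1/2 - 11/3) / (5 - (-2)) = -25/42
h[-5,-2,1,5] = (-25/42 - 5/18) / (5 - (-5)) = -11/126
h(w) = -8 + 2·(w + 5) + (5/18)·(w + 5)(w + 2) + (-11/126)·(w + 5)(w + 2)(w - 1)
Expanding: h(w) = -(11/126)w^3 - (31/126)w^2 + (232/63)w + 356/63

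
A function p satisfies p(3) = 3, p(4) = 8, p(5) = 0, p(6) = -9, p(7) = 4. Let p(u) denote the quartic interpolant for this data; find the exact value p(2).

Using Newton's divided-difference form:
p[3,4] = (8 - 3) / (4 - 3) = 5
p[4,5] = (0 - 8) / (5 - 4) = -8
p[5,6] = (-9 - 0) / (6 - 5) = -9
p[6,7] = (4 - (-9)) / (7 - 6) = 13
p[3,4,5] = (-8 - 5) / (5 - 3) = -13/2
p[4,5,6] = (-9 - (-8)) / (6 - 4) = -1/2
p[5,6,7] = (13 - (-9)) / (7 - 5) = 11
p[3,4,5,6] = (-1/2 - (-13/2)) / (6 - 3) = 2
p[4,5,6,7] = (11 - (-1/2)) / (7 - 4) = 23/6
p[3,4,5,6,7] = (23/6 - 2) / (7 - 3) = 11/24
p(2) = 3 + 5·(-1) + (-13/2)·(-1)·(-2) + 2·(-1)·(-2)·(-3) + (11/24)·(-1)·(-2)·(-3)·(-4) = -16

-16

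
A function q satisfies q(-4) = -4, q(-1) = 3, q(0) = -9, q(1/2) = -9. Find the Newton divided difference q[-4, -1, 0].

q[-4,-1] = (3 - (-4)) / (-1 - (-4)) = 7/3
q[-1,0] = (-9 - 3) / (0 - (-1)) = -12
q[-4,-1,0] = (-12 - 7/3) / (0 - (-4)) = -43/12

-43/12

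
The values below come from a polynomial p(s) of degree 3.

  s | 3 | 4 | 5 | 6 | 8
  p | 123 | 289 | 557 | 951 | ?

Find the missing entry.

2213

The 4 known values determine p uniquely (degree ≤ 3).
Evaluate each Lagrange basis at s = 8:
L_0(8) = (4)·(3)·(2)/[(-1)·(-2)·(-3)] = -4
L_1(8) = (5)·(3)·(2)/[(1)·(-1)·(-2)] = 15
L_2(8) = (5)·(4)·(2)/[(2)·(1)·(-1)] = -20
L_3(8) = (5)·(4)·(3)/[(3)·(2)·(1)] = 10
Sum: 123·(-4) + 289·(15) + 557·(-20) + 951·(10) = 2213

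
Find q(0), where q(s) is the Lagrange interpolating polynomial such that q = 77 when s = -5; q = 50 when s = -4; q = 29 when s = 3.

2

Evaluate each Lagrange basis at s = 0:
L_0(0) = (4)·(-3)/[(-1)·(-8)] = -3/2
L_1(0) = (5)·(-3)/[(1)·(-7)] = 15/7
L_2(0) = (5)·(4)/[(8)·(7)] = 5/14
Sum: 77·(-3/2) + 50·(15/7) + 29·(5/14) = 2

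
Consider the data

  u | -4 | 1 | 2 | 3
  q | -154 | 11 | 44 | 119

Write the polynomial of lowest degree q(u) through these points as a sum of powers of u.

L_0(u) = (u - 1)(u - 2)(u - 3) / [-210] = -(1/210)u^3 + (1/35)u^2 - (11/210)u + 1/35
L_1(u) = (u + 4)(u - 2)(u - 3) / [10] = (1/10)u^3 - (1/10)u^2 - (7/5)u + 12/5
L_2(u) = (u + 4)(u - 1)(u - 3) / [-6] = -(1/6)u^3 + (13/6)u - 2
L_3(u) = (u + 4)(u - 1)(u - 2) / [14] = (1/14)u^3 + (1/14)u^2 - (5/7)u + 4/7
q(u) = (-154)·L_0 + 11·L_1 + 44·L_2 + 119·L_3
  (-154)·L_0(u) = (11/15)u^3 - (22/5)u^2 + (121/15)u - 22/5
  11·L_1(u) = (11/10)u^3 - (11/10)u^2 - (77/5)u + 132/5
  44·L_2(u) = -(22/3)u^3 + (286/3)u - 88
  119·L_3(u) = (17/2)u^3 + (17/2)u^2 - 85u + 68
Adding term by term: 3u^3 + 3u^2 + 3u + 2

q(u) = 3u^3 + 3u^2 + 3u + 2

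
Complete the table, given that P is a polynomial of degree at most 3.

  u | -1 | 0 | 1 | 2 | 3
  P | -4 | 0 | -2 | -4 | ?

The 4 known values determine P uniquely (degree ≤ 3).
L_0(3) = (3)·(2)·(1)/[(-1)·(-2)·(-3)] = -1
L_1(3) = (4)·(2)·(1)/[(1)·(-1)·(-2)] = 4
L_2(3) = (4)·(3)·(1)/[(2)·(1)·(-1)] = -6
L_3(3) = (4)·(3)·(2)/[(3)·(2)·(1)] = 4
Sum: (-4)·(-1) + 0 + (-2)·(-6) + (-4)·(4) = 0

0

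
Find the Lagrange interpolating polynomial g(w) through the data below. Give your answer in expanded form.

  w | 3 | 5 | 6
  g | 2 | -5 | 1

Build the Lagrange basis polynomials:
L_0(w) = (w - 5)(w - 6) / [6] = (1/6)w^2 - (11/6)w + 5
L_1(w) = (w - 3)(w - 6) / [-2] = -(1/2)w^2 + (9/2)w - 9
L_2(w) = (w - 3)(w - 5) / [3] = (1/3)w^2 - (8/3)w + 5
g(w) = 2·L_0 + (-5)·L_1 + 1·L_2
  2·L_0(w) = (1/3)w^2 - (11/3)w + 10
  (-5)·L_1(w) = (5/2)w^2 - (45/2)w + 45
  1·L_2(w) = (1/3)w^2 - (8/3)w + 5
Adding term by term: (19/6)w^2 - (173/6)w + 60

g(w) = (19/6)w^2 - (173/6)w + 60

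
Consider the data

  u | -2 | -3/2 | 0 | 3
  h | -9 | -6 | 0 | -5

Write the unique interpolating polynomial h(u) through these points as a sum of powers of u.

L_0(u) = (u + 3/2)u(u - 3) / [-5] = -(1/5)u^3 + (3/10)u^2 + (9/10)u
L_1(u) = (u + 2)u(u - 3) / [27/8] = (8/27)u^3 - (8/27)u^2 - (16/9)u
L_2(u) = (u + 2)(u + 3/2)(u - 3) / [-9] = -(1/9)u^3 - (1/18)u^2 + (5/6)u + 1
L_3(u) = (u + 2)(u + 3/2)u / [135/2] = (2/135)u^3 + (7/135)u^2 + (2/45)u
h(u) = (-9)·L_0 + (-6)·L_1 + 0·L_2 + (-5)·L_3
  (-9)·L_0(u) = (9/5)u^3 - (27/10)u^2 - (81/10)u
  (-6)·L_1(u) = -(16/9)u^3 + (16/9)u^2 + (32/3)u
  0·L_2(u) = 0
  (-5)·L_3(u) = -(2/27)u^3 - (7/27)u^2 - (2/9)u
Adding term by term: -(7/135)u^3 - (319/270)u^2 + (211/90)u

h(u) = -(7/135)u^3 - (319/270)u^2 + (211/90)u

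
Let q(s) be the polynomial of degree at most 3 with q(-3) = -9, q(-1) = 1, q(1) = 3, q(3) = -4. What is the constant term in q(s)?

Build the Lagrange basis polynomials:
L_0(s) = (s + 1)(s - 1)(s - 3) / [-48] = -(1/48)s^3 + (1/16)s^2 + (1/48)s - 1/16
L_1(s) = (s + 3)(s - 1)(s - 3) / [16] = (1/16)s^3 - (1/16)s^2 - (9/16)s + 9/16
L_2(s) = (s + 3)(s + 1)(s - 3) / [-16] = -(1/16)s^3 - (1/16)s^2 + (9/16)s + 9/16
L_3(s) = (s + 3)(s + 1)(s - 1) / [48] = (1/48)s^3 + (1/16)s^2 - (1/48)s - 1/16
q(s) = (-9)·L_0 + 1·L_1 + 3·L_2 + (-4)·L_3
Only the constant term is needed; take it from each L_i and combine:
(-9)·(-1/16) + 1·(9/16) + 3·(9/16) + (-4)·(-1/16) = 49/16

49/16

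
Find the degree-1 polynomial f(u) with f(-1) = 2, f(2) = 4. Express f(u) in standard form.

f(u) = (2/3)u + 8/3

Build the Lagrange basis polynomials:
L_0(u) = (u - 2) / [-3] = -(1/3)u + 2/3
L_1(u) = (u + 1) / [3] = (1/3)u + 1/3
f(u) = 2·L_0 + 4·L_1
  2·L_0(u) = -(2/3)u + 4/3
  4·L_1(u) = (4/3)u + 4/3
Adding term by term: (2/3)u + 8/3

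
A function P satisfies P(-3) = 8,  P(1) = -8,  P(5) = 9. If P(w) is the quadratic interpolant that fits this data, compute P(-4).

Evaluate each Lagrange basis at w = -4:
L_0(-4) = (-5)·(-9)/[(-4)·(-8)] = 45/32
L_1(-4) = (-1)·(-9)/[(4)·(-4)] = -9/16
L_2(-4) = (-1)·(-5)/[(8)·(4)] = 5/32
Sum: 8·(45/32) + (-8)·(-9/16) + 9·(5/32) = 549/32

549/32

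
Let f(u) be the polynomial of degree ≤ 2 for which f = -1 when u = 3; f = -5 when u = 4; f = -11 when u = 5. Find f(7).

-29

Using Newton's divided-difference form:
f[3,4] = (-5 - (-1)) / (4 - 3) = -4
f[4,5] = (-11 - (-5)) / (5 - 4) = -6
f[3,4,5] = (-6 - (-4)) / (5 - 3) = -1
f(7) = -1 + (-4)·(4) + (-1)·(4)·(3) = -29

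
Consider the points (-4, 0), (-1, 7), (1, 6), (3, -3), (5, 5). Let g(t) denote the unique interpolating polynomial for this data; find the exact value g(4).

Using Newton's divided-difference form:
g[-4,-1] = (7 - 0) / (-1 - (-4)) = 7/3
g[-1,1] = (6 - 7) / (1 - (-1)) = -1/2
g[1,3] = (-3 - 6) / (3 - 1) = -9/2
g[3,5] = (5 - (-3)) / (5 - 3) = 4
g[-4,-1,1] = (-1/2 - 7/3) / (1 - (-4)) = -17/30
g[-1,1,3] = (-9/2 - (-1/2)) / (3 - (-1)) = -1
g[1,3,5] = (4 - (-9/2)) / (5 - 1) = 17/8
g[-4,-1,1,3] = (-1 - (-17/30)) / (3 - (-4)) = -13/210
g[-1,1,3,5] = (17/8 - (-1)) / (5 - (-1)) = 25/48
g[-4,-1,1,3,5] = (25/48 - (-13/210)) / (5 - (-4)) = 979/15120
g(4) = 0 + (7/3)·(8) + (-17/30)·(8)·(5) + (-13/210)·(8)·(5)·(3) + (979/15120)·(8)·(5)·(3)·(1) = -461/126

-461/126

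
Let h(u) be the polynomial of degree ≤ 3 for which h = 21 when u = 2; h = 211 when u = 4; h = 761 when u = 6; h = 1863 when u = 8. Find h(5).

429

Using Newton's divided-difference form:
h[2,4] = (211 - 21) / (4 - 2) = 95
h[4,6] = (761 - 211) / (6 - 4) = 275
h[6,8] = (1863 - 761) / (8 - 6) = 551
h[2,4,6] = (275 - 95) / (6 - 2) = 45
h[4,6,8] = (551 - 275) / (8 - 4) = 69
h[2,4,6,8] = (69 - 45) / (8 - 2) = 4
h(5) = 21 + 95·(3) + 45·(3)·(1) + 4·(3)·(1)·(-1) = 429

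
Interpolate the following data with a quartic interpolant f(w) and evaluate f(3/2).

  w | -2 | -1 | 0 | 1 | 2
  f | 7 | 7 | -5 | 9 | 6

Evaluate each Lagrange basis at w = 3/2:
L_0(3/2) = (5/2)·(3/2)·(1/2)·(-1/2)/[(-1)·(-2)·(-3)·(-4)] = -5/128
L_1(3/2) = (7/2)·(3/2)·(1/2)·(-1/2)/[(1)·(-1)·(-2)·(-3)] = 7/32
L_2(3/2) = (7/2)·(5/2)·(1/2)·(-1/2)/[(2)·(1)·(-1)·(-2)] = -35/64
L_3(3/2) = (7/2)·(5/2)·(3/2)·(-1/2)/[(3)·(2)·(1)·(-1)] = 35/32
L_4(3/2) = (7/2)·(5/2)·(3/2)·(1/2)/[(4)·(3)·(2)·(1)] = 35/128
Sum: 7·(-5/128) + 7·(7/32) + (-5)·(-35/64) + 9·(35/32) + 6·(35/128) = 1981/128

1981/128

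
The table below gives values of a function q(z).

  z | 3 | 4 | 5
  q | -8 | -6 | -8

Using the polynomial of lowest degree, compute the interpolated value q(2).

Evaluate each Lagrange basis at z = 2:
L_0(2) = (-2)·(-3)/[(-1)·(-2)] = 3
L_1(2) = (-1)·(-3)/[(1)·(-1)] = -3
L_2(2) = (-1)·(-2)/[(2)·(1)] = 1
Sum: (-8)·(3) + (-6)·(-3) + (-8)·(1) = -14

-14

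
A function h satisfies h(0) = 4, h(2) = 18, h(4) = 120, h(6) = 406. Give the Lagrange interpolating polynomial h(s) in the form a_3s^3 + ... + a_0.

h(s) = 2s^3 - s^2 + s + 4

L_0(s) = (s - 2)(s - 4)(s - 6) / [-48] = -(1/48)s^3 + (1/4)s^2 - (11/12)s + 1
L_1(s) = s(s - 4)(s - 6) / [16] = (1/16)s^3 - (5/8)s^2 + (3/2)s
L_2(s) = s(s - 2)(s - 6) / [-16] = -(1/16)s^3 + (1/2)s^2 - (3/4)s
L_3(s) = s(s - 2)(s - 4) / [48] = (1/48)s^3 - (1/8)s^2 + (1/6)s
h(s) = 4·L_0 + 18·L_1 + 120·L_2 + 406·L_3
  4·L_0(s) = -(1/12)s^3 + s^2 - (11/3)s + 4
  18·L_1(s) = (9/8)s^3 - (45/4)s^2 + 27s
  120·L_2(s) = -(15/2)s^3 + 60s^2 - 90s
  406·L_3(s) = (203/24)s^3 - (203/4)s^2 + (203/3)s
Adding term by term: 2s^3 - s^2 + s + 4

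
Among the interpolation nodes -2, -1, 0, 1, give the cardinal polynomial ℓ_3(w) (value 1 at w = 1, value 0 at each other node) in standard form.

ℓ_3(w) = (w + 2)(w + 1)w / [(3)·(2)·(1)]
       = (w^3 + 3w^2 + 2w) / (6)

ℓ_3(w) = (1/6)w^3 + (1/2)w^2 + (1/3)w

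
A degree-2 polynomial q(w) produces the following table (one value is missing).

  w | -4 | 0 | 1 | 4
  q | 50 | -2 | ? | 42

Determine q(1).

The 3 known values determine q uniquely (degree ≤ 2).
Evaluate each Lagrange basis at w = 1:
L_0(1) = (1)·(-3)/[(-4)·(-8)] = -3/32
L_1(1) = (5)·(-3)/[(4)·(-4)] = 15/16
L_2(1) = (5)·(1)/[(8)·(4)] = 5/32
Sum: 50·(-3/32) + (-2)·(15/16) + 42·(5/32) = 0

0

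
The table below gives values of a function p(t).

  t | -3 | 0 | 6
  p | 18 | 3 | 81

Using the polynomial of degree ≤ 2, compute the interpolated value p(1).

6

Evaluate each Lagrange basis at t = 1:
L_0(1) = (1)·(-5)/[(-3)·(-9)] = -5/27
L_1(1) = (4)·(-5)/[(3)·(-6)] = 10/9
L_2(1) = (4)·(1)/[(9)·(6)] = 2/27
Sum: 18·(-5/27) + 3·(10/9) + 81·(2/27) = 6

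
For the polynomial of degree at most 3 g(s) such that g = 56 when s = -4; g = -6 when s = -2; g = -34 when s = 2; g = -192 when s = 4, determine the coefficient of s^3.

The leading coefficient equals the top divided difference g[-4,-2,2,4].
g[-4,-2] = (-6 - 56) / (-2 - (-4)) = -31
g[-2,2] = (-34 - (-6)) / (2 - (-2)) = -7
g[2,4] = (-192 - (-34)) / (4 - 2) = -79
g[-4,-2,2] = (-7 - (-31)) / (2 - (-4)) = 4
g[-2,2,4] = (-79 - (-7)) / (4 - (-2)) = -12
g[-4,-2,2,4] = (-12 - 4) / (4 - (-4)) = -2

-2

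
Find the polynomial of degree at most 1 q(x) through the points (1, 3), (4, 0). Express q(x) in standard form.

q(x) = -x + 4

L_0(x) = (x - 4) / [-3] = -(1/3)x + 4/3
L_1(x) = (x - 1) / [3] = (1/3)x - 1/3
q(x) = 3·L_0 + 0·L_1
  3·L_0(x) = -x + 4
  0·L_1(x) = 0
Adding term by term: -x + 4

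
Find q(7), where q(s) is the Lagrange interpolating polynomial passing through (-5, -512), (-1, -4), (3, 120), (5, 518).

1396

Evaluate each Lagrange basis at s = 7:
L_0(7) = (8)·(4)·(2)/[(-4)·(-8)·(-10)] = -1/5
L_1(7) = (12)·(4)·(2)/[(4)·(-4)·(-6)] = 1
L_2(7) = (12)·(8)·(2)/[(8)·(4)·(-2)] = -3
L_3(7) = (12)·(8)·(4)/[(10)·(6)·(2)] = 16/5
Sum: (-512)·(-1/5) + (-4)·(1) + 120·(-3) + 518·(16/5) = 1396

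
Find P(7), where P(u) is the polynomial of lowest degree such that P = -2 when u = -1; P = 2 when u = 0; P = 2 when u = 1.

Using Newton's divided-difference form:
P[-1,0] = (2 - (-2)) / (0 - (-1)) = 4
P[0,1] = (2 - 2) / (1 - 0) = 0
P[-1,0,1] = (0 - 4) / (1 - (-1)) = -2
P(7) = -2 + 4·(8) + (-2)·(8)·(7) = -82

-82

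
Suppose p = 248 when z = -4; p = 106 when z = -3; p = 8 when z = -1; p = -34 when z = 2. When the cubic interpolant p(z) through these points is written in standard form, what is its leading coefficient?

Build the Lagrange basis polynomials:
L_0(z) = (z + 3)(z + 1)(z - 2) / [-18] = -(1/18)z^3 - (1/9)z^2 + (5/18)z + 1/3
L_1(z) = (z + 4)(z + 1)(z - 2) / [10] = (1/10)z^3 + (3/10)z^2 - (3/5)z - 4/5
L_2(z) = (z + 4)(z + 3)(z - 2) / [-18] = -(1/18)z^3 - (5/18)z^2 + (1/9)z + 4/3
L_3(z) = (z + 4)(z + 3)(z + 1) / [90] = (1/90)z^3 + (4/45)z^2 + (19/90)z + 2/15
p(z) = 248·L_0 + 106·L_1 + 8·L_2 + (-34)·L_3
Only the coefficient of z^3 is needed; take it from each L_i and combine:
248·(-1/18) + 106·(1/10) + 8·(-1/18) + (-34)·(1/90) = -4

-4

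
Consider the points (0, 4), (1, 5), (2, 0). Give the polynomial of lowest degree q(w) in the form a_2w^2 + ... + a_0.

Newton's divided differences:
q[0,1] = (5 - 4) / (1 - 0) = 1
q[1,2] = (0 - 5) / (2 - 1) = -5
q[0,1,2] = (-5 - 1) / (2 - 0) = -3
q(w) = 4 + 1·w + (-3)·w(w - 1)
Expanding: q(w) = -3w^2 + 4w + 4

q(w) = -3w^2 + 4w + 4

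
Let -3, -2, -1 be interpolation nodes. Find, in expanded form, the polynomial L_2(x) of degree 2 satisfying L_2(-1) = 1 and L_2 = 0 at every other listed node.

L_2(x) = (1/2)x^2 + (5/2)x + 3

L_2(x) = (x + 3)(x + 2) / [(2)·(1)]
       = (x^2 + 5x + 6) / (2)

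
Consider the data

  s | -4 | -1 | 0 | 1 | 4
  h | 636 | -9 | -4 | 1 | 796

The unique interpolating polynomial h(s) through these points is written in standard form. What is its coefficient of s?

Build the Lagrange basis polynomials:
L_0(s) = (s + 1)s(s - 1)(s - 4) / [480] = (1/480)s^4 - (1/120)s^3 - (1/480)s^2 + (1/120)s
L_1(s) = (s + 4)s(s - 1)(s - 4) / [-30] = -(1/30)s^4 + (1/30)s^3 + (8/15)s^2 - (8/15)s
L_2(s) = (s + 4)(s + 1)(s - 1)(s - 4) / [16] = (1/16)s^4 - (17/16)s^2 + 1
L_3(s) = (s + 4)(s + 1)s(s - 4) / [-30] = -(1/30)s^4 - (1/30)s^3 + (8/15)s^2 + (8/15)s
L_4(s) = (s + 4)(s + 1)s(s - 1) / [480] = (1/480)s^4 + (1/120)s^3 - (1/480)s^2 - (1/120)s
h(s) = 636·L_0 + (-9)·L_1 + (-4)·L_2 + 1·L_3 + 796·L_4
Only the coefficient of s is needed; take it from each L_i and combine:
636·(1/120) + (-9)·(-8/15) + (-4)·(0) + 1·(8/15) + 796·(-1/120) = 4

4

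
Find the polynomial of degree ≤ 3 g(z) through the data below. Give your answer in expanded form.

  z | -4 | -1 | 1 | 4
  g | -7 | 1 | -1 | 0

Newton's divided differences:
g[-4,-1] = (1 - (-7)) / (-1 - (-4)) = 8/3
g[-1,1] = (-1 - 1) / (1 - (-1)) = -1
g[1,4] = (0 - (-1)) / (4 - 1) = 1/3
g[-4,-1,1] = (-1 - 8/3) / (1 - (-4)) = -11/15
g[-1,1,4] = (1/3 - (-1)) / (4 - (-1)) = 4/15
g[-4,-1,1,4] = (4/15 - (-11/15)) / (4 - (-4)) = 1/8
g(z) = -7 + (8/3)·(z + 4) + (-11/15)·(z + 4)(z + 1) + (1/8)·(z + 4)(z + 1)(z - 1)
Expanding: g(z) = (1/8)z^3 - (7/30)z^2 - (9/8)z + 7/30

g(z) = (1/8)z^3 - (7/30)z^2 - (9/8)z + 7/30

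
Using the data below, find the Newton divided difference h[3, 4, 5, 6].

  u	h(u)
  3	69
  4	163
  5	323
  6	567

3

h[3,4] = (163 - 69) / (4 - 3) = 94
h[4,5] = (323 - 163) / (5 - 4) = 160
h[5,6] = (567 - 323) / (6 - 5) = 244
h[3,4,5] = (160 - 94) / (5 - 3) = 33
h[4,5,6] = (244 - 160) / (6 - 4) = 42
h[3,4,5,6] = (42 - 33) / (6 - 3) = 3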